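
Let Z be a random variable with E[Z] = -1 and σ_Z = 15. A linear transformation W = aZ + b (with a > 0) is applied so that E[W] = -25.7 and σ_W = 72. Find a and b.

a = 4.8, b = -20.9

σ_W = a·σ_Z (a > 0), so a = 72/15 = 4.8.
E[W] = a·E[Z] + b, so b = -25.7 − 4.8·(-1) = -20.9.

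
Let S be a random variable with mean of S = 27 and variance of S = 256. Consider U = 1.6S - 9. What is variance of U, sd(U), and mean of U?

variance of U = 655.36, sd(U) = 25.6, mean of U = 34.2

U = 1.6S - 9 is linear with a = 1.6, b = -9.
variance of U = a²·variance of S = 1.6²·256 = 655.36 (the additive constant -9 does not affect variance).
sd(S) = √256 = 16.
sd(U) = |a|·sd(S) = |1.6|·16 = 25.6.
mean of U = a·mean of S + b = 1.6·27 + (-9) = 34.2.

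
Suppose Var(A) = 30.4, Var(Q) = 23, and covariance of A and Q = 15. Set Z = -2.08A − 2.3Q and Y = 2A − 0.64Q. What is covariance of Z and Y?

By bilinearity, covariance of Z and Y = ac·Var(A) + bd·Var(Q) + (ad+bc)·covariance of A and Q, with a=-2.08, b=-2.3, c=2, d=-0.64.
ac·Var(A) = (-2.08)·2·30.4 = -126.464
bd·Var(Q) = (-2.3)·(-0.64)·23 = 33.856
(ad+bc)·covariance of A and Q = (-3.2688)·15 = -49.032
covariance of Z and Y = -126.464 + 33.856 + (-49.032) = -141.64.

covariance of Z and Y = -141.64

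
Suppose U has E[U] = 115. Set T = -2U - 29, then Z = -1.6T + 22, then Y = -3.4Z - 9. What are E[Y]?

E[Y] = -1492.76

E[T] = (-2)·115 + (-29) = -259.
E[Z] = (-1.6)·(-259) + 22 = 436.4.
E[Y] = (-3.4)·436.4 + (-9) = -1492.76.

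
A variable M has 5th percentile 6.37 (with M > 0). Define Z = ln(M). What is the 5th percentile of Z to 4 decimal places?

5th percentile of Z = 1.8516

ln(M) is increasing, so P_{5}(Z) = g(P_{5}(M)) ≈ 1.8516.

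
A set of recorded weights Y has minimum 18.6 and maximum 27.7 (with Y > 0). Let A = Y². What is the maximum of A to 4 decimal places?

max(A) = 767.29

Y² is increasing on this domain, so max(A) comes from max(Y) = 27.7: max(A) = square(27.7) = 767.29.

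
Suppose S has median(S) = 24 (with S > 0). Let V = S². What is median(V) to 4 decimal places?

median(V) = 576

S² is monotone on this domain, so median(V) = square(24) = 576.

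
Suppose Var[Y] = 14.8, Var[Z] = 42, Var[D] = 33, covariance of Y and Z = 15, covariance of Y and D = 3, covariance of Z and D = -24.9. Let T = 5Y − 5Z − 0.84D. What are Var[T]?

Var[T] = 458.9248

Var[T] = a²·Var[Y] + b²·Var[Z] + c²·Var[D] + 2ab·covariance of Y and Z + 2ac·covariance of Y and D + 2bc·covariance of Z and D, with a = 5, b = -5, c = -0.84.
= 370 + 1050 + 23.2848 + (-750) + (-25.2) + (-209.16)
= 458.9248.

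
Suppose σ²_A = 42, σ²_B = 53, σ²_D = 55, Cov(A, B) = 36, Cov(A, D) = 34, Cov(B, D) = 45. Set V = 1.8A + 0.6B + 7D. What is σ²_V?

σ²_V = 4162.72

σ²_V = a²·σ²_A + b²·σ²_B + c²·σ²_D + 2ab·Cov(A, B) + 2ac·Cov(A, D) + 2bc·Cov(B, D), with a = 1.8, b = 0.6, c = 7.
= 136.08 + 19.08 + 2695 + 77.76 + 856.8 + 378
= 4162.72.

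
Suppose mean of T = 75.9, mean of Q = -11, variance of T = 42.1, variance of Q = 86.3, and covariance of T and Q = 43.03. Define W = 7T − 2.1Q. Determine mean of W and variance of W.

mean of W = 554.4, variance of W = 1178.401

mean of W = 7·mean of T + (-2.1)·mean of Q = 7·75.9 + (-2.1)·(-11) = 554.4.
variance of W = a²·variance of T + b²·variance of Q + 2ab·covariance of T and Q with a = 7, b = -2.1.
= 7²·42.1 + (-2.1)²·86.3 + 2·7·(-2.1)·43.03
= 2062.9 + 380.583 + (-1265.082) = 1178.401.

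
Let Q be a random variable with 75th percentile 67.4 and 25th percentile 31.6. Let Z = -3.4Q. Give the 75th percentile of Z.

Since a = -3.4 < 0 the transformation is decreasing, reversing order: the 75th percentile of Z corresponds to the 25th percentile of Q.
So P_{75}(Z) = a·P_{25}(Q) + b = (-3.4)·31.6 = -107.44.

75th percentile of Z = -107.44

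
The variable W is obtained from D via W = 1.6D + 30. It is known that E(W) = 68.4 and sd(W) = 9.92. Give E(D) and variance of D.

E(D) = 24, variance of D = 38.44

From W = 1.6D + 30: E(W) = a·E(D) + b, so E(D) = (E(W) − b)/a = (68.4 − 30)/1.6 = 24.
variance of W = 9.92² = 98.4064.
variance of W = a²·variance of D, so variance of D = 98.4064/1.6² = 38.44.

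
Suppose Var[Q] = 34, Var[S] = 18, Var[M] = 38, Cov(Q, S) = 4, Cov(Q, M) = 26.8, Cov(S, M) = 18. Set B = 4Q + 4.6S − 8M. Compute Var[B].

Var[B] = a²·Var[Q] + b²·Var[S] + c²·Var[M] + 2ab·Cov(Q, S) + 2ac·Cov(Q, M) + 2bc·Cov(S, M), with a = 4, b = 4.6, c = -8.
= 544 + 380.88 + 2432 + 147.2 + (-1715.2) + (-1324.8)
= 464.08.

Var[B] = 464.08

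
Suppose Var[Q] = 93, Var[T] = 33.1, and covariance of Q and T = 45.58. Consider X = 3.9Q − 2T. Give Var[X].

Var[X] = a²·Var[Q] + b²·Var[T] + 2ab·covariance of Q and T with a = 3.9, b = -2.
= 3.9²·93 + (-2)²·33.1 + 2·3.9·(-2)·45.58
= 1414.53 + 132.4 + (-711.048) = 835.882.

Var[X] = 835.882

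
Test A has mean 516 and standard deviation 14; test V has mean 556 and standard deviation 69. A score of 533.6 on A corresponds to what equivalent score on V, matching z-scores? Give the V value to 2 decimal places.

z = (533.6 − 516)/14 ≈ 1.2571.
V = 556 + z·69 = 556 + (533.6 − 516)·69/14 ≈ 642.74.

V = 642.74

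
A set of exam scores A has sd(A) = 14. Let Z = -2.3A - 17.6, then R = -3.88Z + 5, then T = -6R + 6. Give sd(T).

sd(T) = 749.616

sd(Z) = |-2.3|·14 = 32.2.
sd(R) = |-3.88|·32.2 = 124.936.
sd(T) = |-6|·124.936 = 749.616.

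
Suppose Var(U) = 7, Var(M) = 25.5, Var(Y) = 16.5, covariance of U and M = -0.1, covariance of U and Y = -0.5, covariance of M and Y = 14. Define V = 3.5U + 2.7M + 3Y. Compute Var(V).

Var(V) = 634.555

Var(V) = a²·Var(U) + b²·Var(M) + c²·Var(Y) + 2ab·covariance of U and M + 2ac·covariance of U and Y + 2bc·covariance of M and Y, with a = 3.5, b = 2.7, c = 3.
= 85.75 + 185.895 + 148.5 + (-1.89) + (-10.5) + 226.8
= 634.555.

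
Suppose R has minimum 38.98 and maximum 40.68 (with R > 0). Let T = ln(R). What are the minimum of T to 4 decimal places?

min(T) = 3.663

ln(R) is increasing on this domain, so min(T) comes from min(R) = 38.98: min(T) = ln(38.98) ≈ 3.663.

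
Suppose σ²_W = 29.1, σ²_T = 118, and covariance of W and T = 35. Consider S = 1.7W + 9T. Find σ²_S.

σ²_S = 10713.099

σ²_S = a²·σ²_W + b²·σ²_T + 2ab·covariance of W and T with a = 1.7, b = 9.
= 1.7²·29.1 + 9²·118 + 2·1.7·9·35
= 84.099 + 9558 + 1071 = 10713.099.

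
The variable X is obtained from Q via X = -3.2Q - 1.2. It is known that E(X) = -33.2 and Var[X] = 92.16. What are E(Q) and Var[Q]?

From X = -3.2Q - 1.2: E(X) = a·E(Q) + b, so E(Q) = (E(X) − b)/a = (-33.2 − (-1.2))/(-3.2) = 10.
Var[X] = a²·Var[Q], so Var[Q] = 92.16/(-3.2)² = 9.

E(Q) = 10, Var[Q] = 9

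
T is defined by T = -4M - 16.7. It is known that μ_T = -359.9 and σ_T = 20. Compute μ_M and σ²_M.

From T = -4M - 16.7: μ_T = a·μ_M + b, so μ_M = (μ_T − b)/a = (-359.9 − (-16.7))/(-4) = 85.8.
σ²_T = 20² = 400.
σ²_T = a²·σ²_M, so σ²_M = 400/(-4)² = 25.

μ_M = 85.8, σ²_M = 25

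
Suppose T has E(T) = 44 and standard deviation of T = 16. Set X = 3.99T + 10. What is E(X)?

X = 3.99T + 10 is linear with a = 3.99, b = 10.
E(X) = a·E(T) + b = 3.99·44 + 10 = 185.56.

E(X) = 185.56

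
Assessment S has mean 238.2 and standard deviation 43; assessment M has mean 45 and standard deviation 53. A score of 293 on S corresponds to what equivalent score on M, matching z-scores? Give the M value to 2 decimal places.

M = 112.54

z = (293 − 238.2)/43 ≈ 1.2744.
M = 45 + z·53 = 45 + (293 − 238.2)·53/43 ≈ 112.54.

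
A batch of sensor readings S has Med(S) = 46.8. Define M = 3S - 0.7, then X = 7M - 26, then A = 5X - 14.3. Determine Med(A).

Med(M) = 3·46.8 + (-0.7) = 139.7.
Med(X) = 7·139.7 + (-26) = 951.9.
Med(A) = 5·951.9 + (-14.3) = 4745.2.

Med(A) = 4745.2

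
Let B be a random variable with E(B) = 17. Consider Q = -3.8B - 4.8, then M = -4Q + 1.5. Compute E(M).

E(Q) = (-3.8)·17 + (-4.8) = -69.4.
E(M) = (-4)·(-69.4) + 1.5 = 279.1.

E(M) = 279.1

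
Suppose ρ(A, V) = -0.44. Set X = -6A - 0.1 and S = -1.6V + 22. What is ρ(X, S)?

Linear rescalings preserve correlation up to sign; here the slopes -6 and -1.6 have the same sign, so ρ(X, S) = ρ(A, V) = -0.44.

ρ(X, S) = -0.44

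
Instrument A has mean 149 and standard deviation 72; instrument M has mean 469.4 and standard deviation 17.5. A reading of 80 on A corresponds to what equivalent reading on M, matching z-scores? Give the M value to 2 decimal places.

M = 452.63

z = (80 − 149)/72 ≈ -0.9583.
M = 469.4 + z·17.5 = 469.4 + (80 − 149)·17.5/72 ≈ 452.63.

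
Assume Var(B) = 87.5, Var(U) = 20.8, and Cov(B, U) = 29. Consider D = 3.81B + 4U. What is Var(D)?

Var(D) = 2486.87875

Var(D) = a²·Var(B) + b²·Var(U) + 2ab·Cov(B, U) with a = 3.81, b = 4.
= 3.81²·87.5 + 4²·20.8 + 2·3.81·4·29
= 1270.15875 + 332.8 + 883.92 = 2486.87875.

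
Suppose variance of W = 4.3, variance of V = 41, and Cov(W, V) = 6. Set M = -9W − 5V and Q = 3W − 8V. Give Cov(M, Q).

Cov(M, Q) = 1865.9

By bilinearity, Cov(M, Q) = ac·variance of W + bd·variance of V + (ad+bc)·Cov(W, V), with a=-9, b=-5, c=3, d=-8.
ac·variance of W = (-9)·3·4.3 = -116.1
bd·variance of V = (-5)·(-8)·41 = 1640
(ad+bc)·Cov(W, V) = (57)·6 = 342
Cov(M, Q) = -116.1 + 1640 + 342 = 1865.9.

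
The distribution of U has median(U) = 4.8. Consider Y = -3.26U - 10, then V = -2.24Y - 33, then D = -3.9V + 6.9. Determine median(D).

median(Y) = (-3.26)·4.8 + (-10) = -25.648.
median(V) = (-2.24)·(-25.648) + (-33) = 24.45152.
median(D) = (-3.9)·24.45152 + 6.9 = -88.460928.

median(D) = -88.460928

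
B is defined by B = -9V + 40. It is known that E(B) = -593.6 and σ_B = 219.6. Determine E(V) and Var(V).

E(V) = 70.4, Var(V) = 595.36

From B = -9V + 40: E(B) = a·E(V) + b, so E(V) = (E(B) − b)/a = (-593.6 − 40)/(-9) = 70.4.
Var(B) = 219.6² = 48224.16.
Var(B) = a²·Var(V), so Var(V) = 48224.16/(-9)² = 595.36.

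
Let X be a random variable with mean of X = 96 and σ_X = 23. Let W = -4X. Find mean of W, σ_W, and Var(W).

W = -4X is linear with a = -4, b = 0.
mean of W = a·mean of X + b = (-4)·96 = -384.
σ_W = |a|·σ_X = |-4|·23 = 92.
Var(X) = 23² = 529.
Var(W) = a²·Var(X) = (-4)²·529 = 8464.

mean of W = -384, σ_W = 92, Var(W) = 8464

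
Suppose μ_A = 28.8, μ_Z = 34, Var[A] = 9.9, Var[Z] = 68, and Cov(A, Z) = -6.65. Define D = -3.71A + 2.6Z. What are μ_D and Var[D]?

μ_D = (-3.71)·μ_A + 2.6·μ_Z = (-3.71)·28.8 + 2.6·34 = -18.448.
Var[D] = a²·Var[A] + b²·Var[Z] + 2ab·Cov(A, Z) with a = -3.71, b = 2.6.
= (-3.71)²·9.9 + 2.6²·68 + 2·(-3.71)·2.6·(-6.65)
= 136.26459 + 459.68 + 128.2918 = 724.23639.

μ_D = -18.448, Var[D] = 724.23639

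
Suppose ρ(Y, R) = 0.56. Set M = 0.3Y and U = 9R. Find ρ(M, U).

ρ(M, U) = 0.56

Linear rescalings preserve correlation up to sign; here the slopes 0.3 and 9 have the same sign, so ρ(M, U) = ρ(Y, R) = 0.56.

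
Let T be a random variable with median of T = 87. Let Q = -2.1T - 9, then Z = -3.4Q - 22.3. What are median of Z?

median of Q = (-2.1)·87 + (-9) = -191.7.
median of Z = (-3.4)·(-191.7) + (-22.3) = 629.48.

median of Z = 629.48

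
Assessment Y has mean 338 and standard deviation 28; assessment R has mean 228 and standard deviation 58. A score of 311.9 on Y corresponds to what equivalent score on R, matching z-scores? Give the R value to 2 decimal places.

z = (311.9 − 338)/28 ≈ -0.9321.
R = 228 + z·58 = 228 + (311.9 − 338)·58/28 ≈ 173.94.

R = 173.94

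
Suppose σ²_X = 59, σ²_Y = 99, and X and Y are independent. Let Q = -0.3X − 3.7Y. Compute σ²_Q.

σ²_Q = 1360.62

σ²_Q = a²·σ²_X + b²·σ²_Y + 2ab·Cov[X, Y] with a = -0.3, b = -3.7.
Independence gives Cov[X, Y] = 0.
= (-0.3)²·59 + (-3.7)²·99 + 2·(-0.3)·(-3.7)·0
= 5.31 + 1355.31 + 0 = 1360.62.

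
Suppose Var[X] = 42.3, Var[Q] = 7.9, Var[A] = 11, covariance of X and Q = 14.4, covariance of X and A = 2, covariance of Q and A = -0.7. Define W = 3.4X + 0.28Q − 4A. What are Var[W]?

Var[W] = a²·Var[X] + b²·Var[Q] + c²·Var[A] + 2ab·covariance of X and Q + 2ac·covariance of X and A + 2bc·covariance of Q and A, with a = 3.4, b = 0.28, c = -4.
= 488.988 + 0.61936 + 176 + 27.4176 + (-54.4) + 1.568
= 640.19296.

Var[W] = 640.19296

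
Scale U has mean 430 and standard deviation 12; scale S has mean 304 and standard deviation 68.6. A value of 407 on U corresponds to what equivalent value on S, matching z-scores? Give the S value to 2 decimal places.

z = (407 − 430)/12 ≈ -1.9167.
S = 304 + z·68.6 = 304 + (407 − 430)·68.6/12 ≈ 172.52.

S = 172.52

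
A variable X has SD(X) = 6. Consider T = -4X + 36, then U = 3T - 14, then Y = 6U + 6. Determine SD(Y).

SD(Y) = 432

SD(T) = |-4|·6 = 24.
SD(U) = |3|·24 = 72.
SD(Y) = |6|·72 = 432.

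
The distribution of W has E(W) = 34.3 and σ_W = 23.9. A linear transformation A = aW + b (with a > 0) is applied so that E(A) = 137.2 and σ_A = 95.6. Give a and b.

σ_A = a·σ_W (a > 0), so a = 95.6/23.9 = 4.
E(A) = a·E(W) + b, so b = 137.2 − 4·34.3 = 0.

a = 4, b = 0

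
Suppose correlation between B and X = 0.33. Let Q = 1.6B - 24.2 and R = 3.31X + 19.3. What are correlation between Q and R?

correlation between Q and R = 0.33

Linear rescalings preserve correlation up to sign; here the slopes 1.6 and 3.31 have the same sign, so correlation between Q and R = correlation between B and X = 0.33.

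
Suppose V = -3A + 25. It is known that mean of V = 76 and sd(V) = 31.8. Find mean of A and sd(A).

mean of A = -17, sd(A) = 10.6

From V = -3A + 25: mean of V = a·mean of A + b, so mean of A = (mean of V − b)/a = (76 − 25)/(-3) = -17.
sd(V) = |a|·sd(A), so sd(A) = 31.8/|-3| = 10.6.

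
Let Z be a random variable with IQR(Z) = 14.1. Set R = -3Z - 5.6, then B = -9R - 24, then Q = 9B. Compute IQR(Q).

IQR(Q) = 3426.3

IQR(R) = |-3|·14.1 = 42.3.
IQR(B) = |-9|·42.3 = 380.7.
IQR(Q) = |9|·380.7 = 3426.3.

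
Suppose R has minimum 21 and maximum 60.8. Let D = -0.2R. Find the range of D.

Range of R = 60.8 − 21 = 39.8.
Range(D) = |a|·Range(R) = |-0.2|·39.8 = 7.96.

Range(D) = 7.96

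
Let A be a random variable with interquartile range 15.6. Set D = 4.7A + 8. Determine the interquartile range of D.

Under D = aA + b, IQR(D) = |a|·IQR(A) = |4.7|·15.6 = 73.32 (shifts cancel; spread scales by |a|).

IQR(D) = 73.32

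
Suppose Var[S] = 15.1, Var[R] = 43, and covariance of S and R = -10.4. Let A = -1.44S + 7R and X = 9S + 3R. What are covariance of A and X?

covariance of A and X = 97.032

By bilinearity, covariance of A and X = ac·Var[S] + bd·Var[R] + (ad+bc)·covariance of S and R, with a=-1.44, b=7, c=9, d=3.
ac·Var[S] = (-1.44)·9·15.1 = -195.696
bd·Var[R] = 7·3·43 = 903
(ad+bc)·covariance of S and R = (58.68)·(-10.4) = -610.272
covariance of A and X = -195.696 + 903 + (-610.272) = 97.032.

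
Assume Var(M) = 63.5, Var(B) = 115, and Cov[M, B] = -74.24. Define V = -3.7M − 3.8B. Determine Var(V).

Var(V) = 442.2862

Var(V) = a²·Var(M) + b²·Var(B) + 2ab·Cov[M, B] with a = -3.7, b = -3.8.
= (-3.7)²·63.5 + (-3.8)²·115 + 2·(-3.7)·(-3.8)·(-74.24)
= 869.315 + 1660.6 + (-2087.6288) = 442.2862.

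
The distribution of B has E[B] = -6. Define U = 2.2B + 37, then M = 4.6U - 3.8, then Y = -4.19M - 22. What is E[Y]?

E[U] = 2.2·(-6) + 37 = 23.8.
E[M] = 4.6·23.8 + (-3.8) = 105.68.
E[Y] = (-4.19)·105.68 + (-22) = -464.7992.

E[Y] = -464.7992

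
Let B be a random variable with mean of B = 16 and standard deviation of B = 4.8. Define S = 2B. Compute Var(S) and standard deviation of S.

Var(S) = 92.16, standard deviation of S = 9.6

S = 2B is linear with a = 2, b = 0.
Var(B) = 4.8² = 23.04.
Var(S) = a²·Var(B) = 2²·23.04 = 92.16.
standard deviation of S = |a|·standard deviation of B = |2|·4.8 = 9.6.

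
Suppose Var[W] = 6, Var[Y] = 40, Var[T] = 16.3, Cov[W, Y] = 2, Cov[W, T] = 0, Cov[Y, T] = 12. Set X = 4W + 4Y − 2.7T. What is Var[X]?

Var[X] = a²·Var[W] + b²·Var[Y] + c²·Var[T] + 2ab·Cov[W, Y] + 2ac·Cov[W, T] + 2bc·Cov[Y, T], with a = 4, b = 4, c = -2.7.
= 96 + 640 + 118.827 + 64 + 0 + (-259.2)
= 659.627.

Var[X] = 659.627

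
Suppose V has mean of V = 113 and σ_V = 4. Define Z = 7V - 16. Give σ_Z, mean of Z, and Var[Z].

Z = 7V - 16 is linear with a = 7, b = -16.
σ_Z = |a|·σ_V = |7|·4 = 28.
mean of Z = a·mean of V + b = 7·113 + (-16) = 775.
Var[V] = 4² = 16.
Var[Z] = a²·Var[V] = 7²·16 = 784 (the additive constant -16 does not affect variance).

σ_Z = 28, mean of Z = 775, Var[Z] = 784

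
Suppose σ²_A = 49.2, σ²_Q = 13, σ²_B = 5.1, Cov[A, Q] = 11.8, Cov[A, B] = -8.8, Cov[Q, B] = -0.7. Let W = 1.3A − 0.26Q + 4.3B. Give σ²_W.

σ²_W = a²·σ²_A + b²·σ²_Q + c²·σ²_B + 2ab·Cov[A, Q] + 2ac·Cov[A, B] + 2bc·Cov[Q, B], with a = 1.3, b = -0.26, c = 4.3.
= 83.148 + 0.8788 + 94.299 + (-7.9768) + (-98.384) + 1.5652
= 73.5302.

σ²_W = 73.5302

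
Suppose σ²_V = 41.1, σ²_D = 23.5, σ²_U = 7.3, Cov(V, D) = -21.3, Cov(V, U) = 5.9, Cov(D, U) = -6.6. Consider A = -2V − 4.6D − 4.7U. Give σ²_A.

σ²_A = 256.533

σ²_A = a²·σ²_V + b²·σ²_D + c²·σ²_U + 2ab·Cov(V, D) + 2ac·Cov(V, U) + 2bc·Cov(D, U), with a = -2, b = -4.6, c = -4.7.
= 164.4 + 497.26 + 161.257 + (-391.92) + 110.92 + (-285.384)
= 256.533.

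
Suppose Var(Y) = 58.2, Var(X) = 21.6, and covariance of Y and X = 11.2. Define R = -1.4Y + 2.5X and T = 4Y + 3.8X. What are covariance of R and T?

covariance of R and T = -68.304

By bilinearity, covariance of R and T = ac·Var(Y) + bd·Var(X) + (ad+bc)·covariance of Y and X, with a=-1.4, b=2.5, c=4, d=3.8.
ac·Var(Y) = (-1.4)·4·58.2 = -325.92
bd·Var(X) = 2.5·3.8·21.6 = 205.2
(ad+bc)·covariance of Y and X = (4.68)·11.2 = 52.416
covariance of R and T = -325.92 + 205.2 + 52.416 = -68.304.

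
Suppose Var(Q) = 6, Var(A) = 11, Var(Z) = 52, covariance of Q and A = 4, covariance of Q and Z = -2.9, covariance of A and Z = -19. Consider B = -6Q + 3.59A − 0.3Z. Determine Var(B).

Var(B) = 220.6151

Var(B) = a²·Var(Q) + b²·Var(A) + c²·Var(Z) + 2ab·covariance of Q and A + 2ac·covariance of Q and Z + 2bc·covariance of A and Z, with a = -6, b = 3.59, c = -0.3.
= 216 + 141.7691 + 4.68 + (-172.32) + (-10.44) + 40.926
= 220.6151.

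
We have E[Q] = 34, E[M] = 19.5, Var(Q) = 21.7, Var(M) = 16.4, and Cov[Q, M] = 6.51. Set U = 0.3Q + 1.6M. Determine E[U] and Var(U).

E[U] = 41.4, Var(U) = 50.1866

E[U] = 0.3·E[Q] + 1.6·E[M] = 0.3·34 + 1.6·19.5 = 41.4.
Var(U) = a²·Var(Q) + b²·Var(M) + 2ab·Cov[Q, M] with a = 0.3, b = 1.6.
= 0.3²·21.7 + 1.6²·16.4 + 2·0.3·1.6·6.51
= 1.953 + 41.984 + 6.2496 = 50.1866.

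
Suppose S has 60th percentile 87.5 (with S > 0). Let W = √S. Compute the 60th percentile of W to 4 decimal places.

√S is increasing, so P_{60}(W) = g(P_{60}(S)) ≈ 9.3541.

60th percentile of W = 9.3541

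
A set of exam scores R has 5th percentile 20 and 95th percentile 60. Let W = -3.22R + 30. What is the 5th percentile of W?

5th percentile of W = -163.2

Since a = -3.22 < 0 the transformation is decreasing, reversing order: the 5th percentile of W corresponds to the 95th percentile of R.
So P_{5}(W) = a·P_{95}(R) + b = (-3.22)·60 + 30 = -163.2.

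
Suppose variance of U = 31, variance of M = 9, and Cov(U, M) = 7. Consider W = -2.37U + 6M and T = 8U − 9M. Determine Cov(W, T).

By bilinearity, Cov(W, T) = ac·variance of U + bd·variance of M + (ad+bc)·Cov(U, M), with a=-2.37, b=6, c=8, d=-9.
ac·variance of U = (-2.37)·8·31 = -587.76
bd·variance of M = 6·(-9)·9 = -486
(ad+bc)·Cov(U, M) = (69.33)·7 = 485.31
Cov(W, T) = -587.76 + (-486) + 485.31 = -588.45.

Cov(W, T) = -588.45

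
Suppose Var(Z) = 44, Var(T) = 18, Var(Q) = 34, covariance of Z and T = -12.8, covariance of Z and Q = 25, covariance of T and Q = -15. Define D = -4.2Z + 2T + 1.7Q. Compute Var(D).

Var(D) = 702.46

Var(D) = a²·Var(Z) + b²·Var(T) + c²·Var(Q) + 2ab·covariance of Z and T + 2ac·covariance of Z and Q + 2bc·covariance of T and Q, with a = -4.2, b = 2, c = 1.7.
= 776.16 + 72 + 98.26 + 215.04 + (-357) + (-102)
= 702.46.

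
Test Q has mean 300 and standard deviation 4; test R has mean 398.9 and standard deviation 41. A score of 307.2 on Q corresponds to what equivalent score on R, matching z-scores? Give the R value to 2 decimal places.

R = 472.70

z = (307.2 − 300)/4 = 1.8.
R = 398.9 + z·41 = 398.9 + (307.2 − 300)·41/4 = 472.70.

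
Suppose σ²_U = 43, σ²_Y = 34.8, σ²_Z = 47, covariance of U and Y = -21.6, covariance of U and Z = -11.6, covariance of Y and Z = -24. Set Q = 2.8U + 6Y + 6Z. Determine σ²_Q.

σ²_Q = 438.4

σ²_Q = a²·σ²_U + b²·σ²_Y + c²·σ²_Z + 2ab·covariance of U and Y + 2ac·covariance of U and Z + 2bc·covariance of Y and Z, with a = 2.8, b = 6, c = 6.
= 337.12 + 1252.8 + 1692 + (-725.76) + (-389.76) + (-1728)
= 438.4.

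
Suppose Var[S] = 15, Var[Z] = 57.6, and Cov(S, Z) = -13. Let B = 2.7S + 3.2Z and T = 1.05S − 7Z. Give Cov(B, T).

By bilinearity, Cov(B, T) = ac·Var[S] + bd·Var[Z] + (ad+bc)·Cov(S, Z), with a=2.7, b=3.2, c=1.05, d=-7.
ac·Var[S] = 2.7·1.05·15 = 42.525
bd·Var[Z] = 3.2·(-7)·57.6 = -1290.24
(ad+bc)·Cov(S, Z) = (-15.54)·(-13) = 202.02
Cov(B, T) = 42.525 + (-1290.24) + 202.02 = -1045.695.

Cov(B, T) = -1045.695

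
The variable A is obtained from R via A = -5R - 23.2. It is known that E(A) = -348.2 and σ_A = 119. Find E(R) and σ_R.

E(R) = 65, σ_R = 23.8

From A = -5R - 23.2: E(A) = a·E(R) + b, so E(R) = (E(A) − b)/a = (-348.2 − (-23.2))/(-5) = 65.
σ_A = |a|·σ_R, so σ_R = 119/|-5| = 23.8.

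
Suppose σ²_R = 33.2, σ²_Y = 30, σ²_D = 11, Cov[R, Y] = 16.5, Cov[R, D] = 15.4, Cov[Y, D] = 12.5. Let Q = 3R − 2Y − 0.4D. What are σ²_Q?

σ²_Q = 205.6

σ²_Q = a²·σ²_R + b²·σ²_Y + c²·σ²_D + 2ab·Cov[R, Y] + 2ac·Cov[R, D] + 2bc·Cov[Y, D], with a = 3, b = -2, c = -0.4.
= 298.8 + 120 + 1.76 + (-198) + (-36.96) + 20
= 205.6.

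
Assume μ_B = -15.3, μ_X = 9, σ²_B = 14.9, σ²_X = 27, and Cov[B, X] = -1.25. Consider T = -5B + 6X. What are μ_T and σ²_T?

μ_T = 130.5, σ²_T = 1419.5

μ_T = (-5)·μ_B + 6·μ_X = (-5)·(-15.3) + 6·9 = 130.5.
σ²_T = a²·σ²_B + b²·σ²_X + 2ab·Cov[B, X] with a = -5, b = 6.
= (-5)²·14.9 + 6²·27 + 2·(-5)·6·(-1.25)
= 372.5 + 972 + 75 = 1419.5.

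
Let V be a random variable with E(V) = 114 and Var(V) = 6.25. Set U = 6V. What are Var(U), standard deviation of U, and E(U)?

U = 6V is linear with a = 6, b = 0.
Var(U) = a²·Var(V) = 6²·6.25 = 225.
standard deviation of V = √6.25 = 2.5.
standard deviation of U = |a|·standard deviation of V = |6|·2.5 = 15.
E(U) = a·E(V) + b = 6·114 = 684.

Var(U) = 225, standard deviation of U = 15, E(U) = 684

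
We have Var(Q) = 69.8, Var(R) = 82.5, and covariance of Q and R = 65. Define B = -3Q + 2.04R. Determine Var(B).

Var(B) = a²·Var(Q) + b²·Var(R) + 2ab·covariance of Q and R with a = -3, b = 2.04.
= (-3)²·69.8 + 2.04²·82.5 + 2·(-3)·2.04·65
= 628.2 + 343.332 + (-795.6) = 175.932.

Var(B) = 175.932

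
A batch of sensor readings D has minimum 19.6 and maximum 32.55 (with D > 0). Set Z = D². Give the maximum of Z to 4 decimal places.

D² is increasing on this domain, so max(Z) comes from max(D) = 32.55: max(Z) = square(32.55) = 1059.5025.

max(Z) = 1059.5025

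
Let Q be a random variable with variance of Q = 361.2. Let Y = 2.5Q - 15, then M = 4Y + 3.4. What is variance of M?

variance of Y = 2.5²·361.2 = 2257.5.
variance of M = 4²·2257.5 = 36120.

variance of M = 36120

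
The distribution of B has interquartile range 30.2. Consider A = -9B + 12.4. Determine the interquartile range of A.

IQR(A) = 271.8

Under A = aB + b, IQR(A) = |a|·IQR(B) = |-9|·30.2 = 271.8 (shifts cancel; spread scales by |a|).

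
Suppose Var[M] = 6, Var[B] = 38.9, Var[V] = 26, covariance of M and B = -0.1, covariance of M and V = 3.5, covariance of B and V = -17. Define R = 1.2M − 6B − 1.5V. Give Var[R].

Var[R] = a²·Var[M] + b²·Var[B] + c²·Var[V] + 2ab·covariance of M and B + 2ac·covariance of M and V + 2bc·covariance of B and V, with a = 1.2, b = -6, c = -1.5.
= 8.64 + 1400.4 + 58.5 + 1.44 + (-12.6) + (-306)
= 1150.38.

Var[R] = 1150.38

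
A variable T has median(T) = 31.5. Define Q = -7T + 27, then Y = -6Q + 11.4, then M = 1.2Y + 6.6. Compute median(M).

median(M) = 1413.48

median(Q) = (-7)·31.5 + 27 = -193.5.
median(Y) = (-6)·(-193.5) + 11.4 = 1172.4.
median(M) = 1.2·1172.4 + 6.6 = 1413.48.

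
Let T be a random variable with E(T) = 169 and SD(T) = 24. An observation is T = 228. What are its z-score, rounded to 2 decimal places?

z = (T − E(T)) / SD(T) = (228 − 169) / 24 ≈ 2.46.

z = 2.46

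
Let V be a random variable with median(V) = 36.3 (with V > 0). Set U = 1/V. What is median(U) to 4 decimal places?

median(U) = 0.0275

1/V is monotone on this domain, so median(U) = 1/(36.3) ≈ 0.0275.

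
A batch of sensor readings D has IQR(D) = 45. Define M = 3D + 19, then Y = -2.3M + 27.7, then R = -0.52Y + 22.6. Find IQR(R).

IQR(M) = |3|·45 = 135.
IQR(Y) = |-2.3|·135 = 310.5.
IQR(R) = |-0.52|·310.5 = 161.46.

IQR(R) = 161.46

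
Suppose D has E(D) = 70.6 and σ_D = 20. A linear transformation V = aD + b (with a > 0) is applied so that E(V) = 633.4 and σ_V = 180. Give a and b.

σ_V = a·σ_D (a > 0), so a = 180/20 = 9.
E(V) = a·E(D) + b, so b = 633.4 − 9·70.6 = -2.

a = 9, b = -2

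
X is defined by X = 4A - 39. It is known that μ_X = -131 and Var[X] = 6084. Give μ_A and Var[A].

From X = 4A - 39: μ_X = a·μ_A + b, so μ_A = (μ_X − b)/a = (-131 − (-39))/4 = -23.
Var[X] = a²·Var[A], so Var[A] = 6084/4² = 380.25.

μ_A = -23, Var[A] = 380.25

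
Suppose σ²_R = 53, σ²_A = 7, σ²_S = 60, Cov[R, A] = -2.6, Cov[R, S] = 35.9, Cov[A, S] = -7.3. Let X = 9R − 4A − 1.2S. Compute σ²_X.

σ²_X = a²·σ²_R + b²·σ²_A + c²·σ²_S + 2ab·Cov[R, A] + 2ac·Cov[R, S] + 2bc·Cov[A, S], with a = 9, b = -4, c = -1.2.
= 4293 + 112 + 86.4 + 187.2 + (-775.44) + (-70.08)
= 3833.08.

σ²_X = 3833.08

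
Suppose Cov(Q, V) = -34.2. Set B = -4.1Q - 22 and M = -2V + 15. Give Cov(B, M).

Cov(B, M) = -280.44

Cov(B, M) = a·c·Cov(Q, V) = (-4.1)·(-2)·(-34.2) = -280.44. Additive constants drop out.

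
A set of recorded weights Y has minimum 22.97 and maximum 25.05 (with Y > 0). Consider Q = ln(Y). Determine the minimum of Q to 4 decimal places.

min(Q) = 3.1342

ln(Y) is increasing on this domain, so min(Q) comes from min(Y) = 22.97: min(Q) = ln(22.97) ≈ 3.1342.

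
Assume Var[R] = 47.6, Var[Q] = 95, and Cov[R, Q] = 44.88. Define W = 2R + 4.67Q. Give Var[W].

Var[W] = 3100.6039

Var[W] = a²·Var[R] + b²·Var[Q] + 2ab·Cov[R, Q] with a = 2, b = 4.67.
= 2²·47.6 + 4.67²·95 + 2·2·4.67·44.88
= 190.4 + 2071.8455 + 838.3584 = 3100.6039.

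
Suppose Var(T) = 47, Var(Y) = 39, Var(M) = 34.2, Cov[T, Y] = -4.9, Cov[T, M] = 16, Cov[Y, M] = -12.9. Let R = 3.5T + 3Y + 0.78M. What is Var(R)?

Var(R) = 871.64528

Var(R) = a²·Var(T) + b²·Var(Y) + c²·Var(M) + 2ab·Cov[T, Y] + 2ac·Cov[T, M] + 2bc·Cov[Y, M], with a = 3.5, b = 3, c = 0.78.
= 575.75 + 351 + 20.80728 + (-102.9) + 87.36 + (-60.372)
= 871.64528.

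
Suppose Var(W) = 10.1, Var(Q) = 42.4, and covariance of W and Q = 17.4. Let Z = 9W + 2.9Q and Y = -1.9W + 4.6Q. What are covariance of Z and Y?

By bilinearity, covariance of Z and Y = ac·Var(W) + bd·Var(Q) + (ad+bc)·covariance of W and Q, with a=9, b=2.9, c=-1.9, d=4.6.
ac·Var(W) = 9·(-1.9)·10.1 = -172.71
bd·Var(Q) = 2.9·4.6·42.4 = 565.616
(ad+bc)·covariance of W and Q = (35.89)·17.4 = 624.486
covariance of Z and Y = -172.71 + 565.616 + 624.486 = 1017.392.

covariance of Z and Y = 1017.392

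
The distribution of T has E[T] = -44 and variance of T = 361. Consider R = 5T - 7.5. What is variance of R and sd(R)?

R = 5T - 7.5 is linear with a = 5, b = -7.5.
variance of R = a²·variance of T = 5²·361 = 9025 (the additive constant -7.5 does not affect variance).
sd(T) = √361 = 19.
sd(R) = |a|·sd(T) = |5|·19 = 95.

variance of R = 9025, sd(R) = 95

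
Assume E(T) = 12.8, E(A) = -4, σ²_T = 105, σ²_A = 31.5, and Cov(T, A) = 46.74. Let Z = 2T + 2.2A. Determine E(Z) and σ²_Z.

E(Z) = 16.8, σ²_Z = 983.772

E(Z) = 2·E(T) + 2.2·E(A) = 2·12.8 + 2.2·(-4) = 16.8.
σ²_Z = a²·σ²_T + b²·σ²_A + 2ab·Cov(T, A) with a = 2, b = 2.2.
= 2²·105 + 2.2²·31.5 + 2·2·2.2·46.74
= 420 + 152.46 + 411.312 = 983.772.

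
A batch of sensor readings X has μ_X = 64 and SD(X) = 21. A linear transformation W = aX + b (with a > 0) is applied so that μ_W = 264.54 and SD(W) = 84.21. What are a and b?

a = 4.01, b = 7.9

SD(W) = a·SD(X) (a > 0), so a = 84.21/21 = 4.01.
μ_W = a·μ_X + b, so b = 264.54 − 4.01·64 = 7.9.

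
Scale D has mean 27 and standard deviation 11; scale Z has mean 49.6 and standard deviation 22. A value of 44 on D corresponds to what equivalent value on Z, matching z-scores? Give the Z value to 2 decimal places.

Z = 83.60

z = (44 − 27)/11 ≈ 1.5455.
Z = 49.6 + z·22 = 49.6 + (44 − 27)·22/11 = 83.60.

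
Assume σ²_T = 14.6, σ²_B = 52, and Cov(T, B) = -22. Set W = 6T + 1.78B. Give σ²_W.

σ²_W = 220.4368

σ²_W = a²·σ²_T + b²·σ²_B + 2ab·Cov(T, B) with a = 6, b = 1.78.
= 6²·14.6 + 1.78²·52 + 2·6·1.78·(-22)
= 525.6 + 164.7568 + (-469.92) = 220.4368.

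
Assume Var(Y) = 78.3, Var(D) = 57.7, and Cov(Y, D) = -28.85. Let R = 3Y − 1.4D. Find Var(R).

Var(R) = a²·Var(Y) + b²·Var(D) + 2ab·Cov(Y, D) with a = 3, b = -1.4.
= 3²·78.3 + (-1.4)²·57.7 + 2·3·(-1.4)·(-28.85)
= 704.7 + 113.092 + 242.34 = 1060.132.

Var(R) = 1060.132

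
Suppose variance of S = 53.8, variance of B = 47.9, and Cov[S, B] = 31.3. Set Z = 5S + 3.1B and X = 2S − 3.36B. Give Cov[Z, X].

Cov[Z, X] = -292.7064

By bilinearity, Cov[Z, X] = ac·variance of S + bd·variance of B + (ad+bc)·Cov[S, B], with a=5, b=3.1, c=2, d=-3.36.
ac·variance of S = 5·2·53.8 = 538
bd·variance of B = 3.1·(-3.36)·47.9 = -498.9264
(ad+bc)·Cov[S, B] = (-10.6)·31.3 = -331.78
Cov[Z, X] = 538 + (-498.9264) + (-331.78) = -292.7064.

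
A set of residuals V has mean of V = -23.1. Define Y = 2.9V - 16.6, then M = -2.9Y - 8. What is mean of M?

mean of M = 234.411

mean of Y = 2.9·(-23.1) + (-16.6) = -83.59.
mean of M = (-2.9)·(-83.59) + (-8) = 234.411.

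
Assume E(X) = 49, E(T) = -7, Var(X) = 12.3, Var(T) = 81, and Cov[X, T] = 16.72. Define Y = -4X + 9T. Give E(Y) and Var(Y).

E(Y) = (-4)·E(X) + 9·E(T) = (-4)·49 + 9·(-7) = -259.
Var(Y) = a²·Var(X) + b²·Var(T) + 2ab·Cov[X, T] with a = -4, b = 9.
= (-4)²·12.3 + 9²·81 + 2·(-4)·9·16.72
= 196.8 + 6561 + (-1203.84) = 5553.96.

E(Y) = -259, Var(Y) = 5553.96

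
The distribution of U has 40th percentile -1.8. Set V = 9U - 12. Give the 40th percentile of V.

Since a = 9 > 0 the transformation is increasing, so the 40th percentile of V = a·(P_{40} of U) + b = 9·(-1.8) + (-12) = -28.2.

40th percentile of V = -28.2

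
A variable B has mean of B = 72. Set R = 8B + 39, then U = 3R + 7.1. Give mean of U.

mean of U = 1852.1

mean of R = 8·72 + 39 = 615.
mean of U = 3·615 + 7.1 = 1852.1.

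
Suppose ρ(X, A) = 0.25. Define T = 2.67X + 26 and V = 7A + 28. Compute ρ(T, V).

ρ(T, V) = 0.25

Linear rescalings preserve correlation up to sign; here the slopes 2.67 and 7 have the same sign, so ρ(T, V) = ρ(X, A) = 0.25.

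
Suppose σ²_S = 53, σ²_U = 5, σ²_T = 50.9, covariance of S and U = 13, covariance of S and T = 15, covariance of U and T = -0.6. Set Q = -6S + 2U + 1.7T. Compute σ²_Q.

σ²_Q = a²·σ²_S + b²·σ²_U + c²·σ²_T + 2ab·covariance of S and U + 2ac·covariance of S and T + 2bc·covariance of U and T, with a = -6, b = 2, c = 1.7.
= 1908 + 20 + 147.101 + (-312) + (-306) + (-4.08)
= 1453.021.

σ²_Q = 1453.021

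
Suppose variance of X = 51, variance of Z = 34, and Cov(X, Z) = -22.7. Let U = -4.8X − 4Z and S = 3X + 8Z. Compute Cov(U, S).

Cov(U, S) = -678.32

By bilinearity, Cov(U, S) = ac·variance of X + bd·variance of Z + (ad+bc)·Cov(X, Z), with a=-4.8, b=-4, c=3, d=8.
ac·variance of X = (-4.8)·3·51 = -734.4
bd·variance of Z = (-4)·8·34 = -1088
(ad+bc)·Cov(X, Z) = (-50.4)·(-22.7) = 1144.08
Cov(U, S) = -734.4 + (-1088) + 1144.08 = -678.32.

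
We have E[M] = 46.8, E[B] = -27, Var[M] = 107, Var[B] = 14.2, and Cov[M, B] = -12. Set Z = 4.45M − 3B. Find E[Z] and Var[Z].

E[Z] = 4.45·E[M] + (-3)·E[B] = 4.45·46.8 + (-3)·(-27) = 289.26.
Var[Z] = a²·Var[M] + b²·Var[B] + 2ab·Cov[M, B] with a = 4.45, b = -3.
= 4.45²·107 + (-3)²·14.2 + 2·4.45·(-3)·(-12)
= 2118.8675 + 127.8 + 320.4 = 2567.0675.

E[Z] = 289.26, Var[Z] = 2567.0675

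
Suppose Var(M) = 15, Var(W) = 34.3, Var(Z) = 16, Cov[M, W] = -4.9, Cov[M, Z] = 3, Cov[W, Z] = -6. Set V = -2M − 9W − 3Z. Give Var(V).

Var(V) = a²·Var(M) + b²·Var(W) + c²·Var(Z) + 2ab·Cov[M, W] + 2ac·Cov[M, Z] + 2bc·Cov[W, Z], with a = -2, b = -9, c = -3.
= 60 + 2778.3 + 144 + (-176.4) + 36 + (-324)
= 2517.9.

Var(V) = 2517.9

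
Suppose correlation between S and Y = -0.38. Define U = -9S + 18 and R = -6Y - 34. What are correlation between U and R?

Linear rescalings preserve correlation up to sign; here the slopes -9 and -6 have the same sign, so correlation between U and R = correlation between S and Y = -0.38.

correlation between U and R = -0.38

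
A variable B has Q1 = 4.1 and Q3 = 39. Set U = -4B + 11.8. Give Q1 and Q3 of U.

a = -4 < 0 reverses order: Q1(U) comes from Q3(B), Q3(U) from Q1(B).
Q1(U) = (-4)·39 + 11.8 = -144.2; Q3(U) = (-4)·4.1 + 11.8 = -4.6.

Q1(U) = -144.2, Q3(U) = -4.6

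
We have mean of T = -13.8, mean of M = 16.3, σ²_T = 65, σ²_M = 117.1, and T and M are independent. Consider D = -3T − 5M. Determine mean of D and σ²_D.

mean of D = -40.1, σ²_D = 3512.5

mean of D = (-3)·mean of T + (-5)·mean of M = (-3)·(-13.8) + (-5)·16.3 = -40.1.
σ²_D = a²·σ²_T + b²·σ²_M + 2ab·Cov[T, M] with a = -3, b = -5.
Independence gives Cov[T, M] = 0.
= (-3)²·65 + (-5)²·117.1 + 2·(-3)·(-5)·0
= 585 + 2927.5 + 0 = 3512.5.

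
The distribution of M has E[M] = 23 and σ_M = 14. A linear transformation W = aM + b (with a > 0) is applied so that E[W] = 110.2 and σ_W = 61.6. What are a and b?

σ_W = a·σ_M (a > 0), so a = 61.6/14 = 4.4.
E[W] = a·E[M] + b, so b = 110.2 − 4.4·23 = 9.

a = 4.4, b = 9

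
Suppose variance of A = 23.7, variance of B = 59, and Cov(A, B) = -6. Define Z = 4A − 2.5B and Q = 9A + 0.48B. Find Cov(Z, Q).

Cov(Z, Q) = 905.88

By bilinearity, Cov(Z, Q) = ac·variance of A + bd·variance of B + (ad+bc)·Cov(A, B), with a=4, b=-2.5, c=9, d=0.48.
ac·variance of A = 4·9·23.7 = 853.2
bd·variance of B = (-2.5)·0.48·59 = -70.8
(ad+bc)·Cov(A, B) = (-20.58)·(-6) = 123.48
Cov(Z, Q) = 853.2 + (-70.8) + 123.48 = 905.88.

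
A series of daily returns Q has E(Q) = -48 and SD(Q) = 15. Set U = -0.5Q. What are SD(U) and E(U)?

U = -0.5Q is linear with a = -0.5, b = 0.
SD(U) = |a|·SD(Q) = |-0.5|·15 = 7.5.
E(U) = a·E(Q) + b = (-0.5)·(-48) = 24.

SD(U) = 7.5, E(U) = 24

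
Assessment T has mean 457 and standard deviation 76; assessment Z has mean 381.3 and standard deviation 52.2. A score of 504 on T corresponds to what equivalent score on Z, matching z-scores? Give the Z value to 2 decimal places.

z = (504 − 457)/76 ≈ 0.6184.
Z = 381.3 + z·52.2 = 381.3 + (504 − 457)·52.2/76 ≈ 413.58.

Z = 413.58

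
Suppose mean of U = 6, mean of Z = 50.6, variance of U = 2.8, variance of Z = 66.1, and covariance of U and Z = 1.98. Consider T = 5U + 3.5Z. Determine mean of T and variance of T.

mean of T = 207.1, variance of T = 949.025

mean of T = 5·mean of U + 3.5·mean of Z = 5·6 + 3.5·50.6 = 207.1.
variance of T = a²·variance of U + b²·variance of Z + 2ab·covariance of U and Z with a = 5, b = 3.5.
= 5²·2.8 + 3.5²·66.1 + 2·5·3.5·1.98
= 70 + 809.725 + 69.3 = 949.025.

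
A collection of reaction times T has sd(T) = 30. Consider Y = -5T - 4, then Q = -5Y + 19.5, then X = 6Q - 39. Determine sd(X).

sd(Y) = |-5|·30 = 150.
sd(Q) = |-5|·150 = 750.
sd(X) = |6|·750 = 4500.

sd(X) = 4500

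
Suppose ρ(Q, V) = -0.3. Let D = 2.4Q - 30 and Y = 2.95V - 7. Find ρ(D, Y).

ρ(D, Y) = -0.3

Linear rescalings preserve correlation up to sign; here the slopes 2.4 and 2.95 have the same sign, so ρ(D, Y) = ρ(Q, V) = -0.3.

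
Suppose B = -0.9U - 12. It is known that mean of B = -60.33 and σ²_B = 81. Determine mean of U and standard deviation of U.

From B = -0.9U - 12: mean of B = a·mean of U + b, so mean of U = (mean of B − b)/a = (-60.33 − (-12))/(-0.9) = 53.7.
standard deviation of B = √81 = 9.
standard deviation of B = |a|·standard deviation of U, so standard deviation of U = 9/|-0.9| = 10.

mean of U = 53.7, standard deviation of U = 10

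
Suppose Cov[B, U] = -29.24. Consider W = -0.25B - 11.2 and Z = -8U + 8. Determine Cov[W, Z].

Cov[W, Z] = -58.48

Cov[W, Z] = a·c·Cov[B, U] = (-0.25)·(-8)·(-29.24) = -58.48. Additive constants drop out.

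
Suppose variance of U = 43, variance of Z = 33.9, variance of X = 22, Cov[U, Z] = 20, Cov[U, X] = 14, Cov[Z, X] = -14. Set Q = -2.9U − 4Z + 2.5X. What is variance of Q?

variance of Q = 1582.53

variance of Q = a²·variance of U + b²·variance of Z + c²·variance of X + 2ab·Cov[U, Z] + 2ac·Cov[U, X] + 2bc·Cov[Z, X], with a = -2.9, b = -4, c = 2.5.
= 361.63 + 542.4 + 137.5 + 464 + (-203) + 280
= 1582.53.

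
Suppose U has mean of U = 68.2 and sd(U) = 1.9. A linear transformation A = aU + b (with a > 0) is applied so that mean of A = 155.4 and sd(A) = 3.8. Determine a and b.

a = 2, b = 19

sd(A) = a·sd(U) (a > 0), so a = 3.8/1.9 = 2.
mean of A = a·mean of U + b, so b = 155.4 − 2·68.2 = 19.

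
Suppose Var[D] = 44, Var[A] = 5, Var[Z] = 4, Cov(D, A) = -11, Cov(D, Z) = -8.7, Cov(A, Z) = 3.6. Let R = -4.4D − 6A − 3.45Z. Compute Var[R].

Var[R] = 383.558

Var[R] = a²·Var[D] + b²·Var[A] + c²·Var[Z] + 2ab·Cov(D, A) + 2ac·Cov(D, Z) + 2bc·Cov(A, Z), with a = -4.4, b = -6, c = -3.45.
= 851.84 + 180 + 47.61 + (-580.8) + (-264.132) + 149.04
= 383.558.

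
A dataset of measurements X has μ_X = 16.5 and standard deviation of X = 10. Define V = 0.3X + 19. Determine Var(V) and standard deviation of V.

Var(V) = 9, standard deviation of V = 3

V = 0.3X + 19 is linear with a = 0.3, b = 19.
Var(X) = 10² = 100.
Var(V) = a²·Var(X) = 0.3²·100 = 9 (the additive constant 19 does not affect variance).
standard deviation of V = |a|·standard deviation of X = |0.3|·10 = 3.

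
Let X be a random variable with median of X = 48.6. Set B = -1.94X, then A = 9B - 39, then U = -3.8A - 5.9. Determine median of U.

median of B = (-1.94)·48.6 = -94.284.
median of A = 9·(-94.284) + (-39) = -887.556.
median of U = (-3.8)·(-887.556) + (-5.9) = 3366.8128.

median of U = 3366.8128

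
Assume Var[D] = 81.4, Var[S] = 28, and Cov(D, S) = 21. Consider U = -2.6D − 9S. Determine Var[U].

Var[U] = 3801.064

Var[U] = a²·Var[D] + b²·Var[S] + 2ab·Cov(D, S) with a = -2.6, b = -9.
= (-2.6)²·81.4 + (-9)²·28 + 2·(-2.6)·(-9)·21
= 550.264 + 2268 + 982.8 = 3801.064.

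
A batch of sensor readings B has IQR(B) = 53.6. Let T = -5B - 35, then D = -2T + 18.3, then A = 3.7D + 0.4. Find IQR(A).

IQR(T) = |-5|·53.6 = 268.
IQR(D) = |-2|·268 = 536.
IQR(A) = |3.7|·536 = 1983.2.

IQR(A) = 1983.2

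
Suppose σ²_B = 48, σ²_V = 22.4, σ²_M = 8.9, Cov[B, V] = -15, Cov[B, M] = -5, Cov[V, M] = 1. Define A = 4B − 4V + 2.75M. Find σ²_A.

σ²_A = 1541.70625

σ²_A = a²·σ²_B + b²·σ²_V + c²·σ²_M + 2ab·Cov[B, V] + 2ac·Cov[B, M] + 2bc·Cov[V, M], with a = 4, b = -4, c = 2.75.
= 768 + 358.4 + 67.30625 + 480 + (-110) + (-22)
= 1541.70625.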